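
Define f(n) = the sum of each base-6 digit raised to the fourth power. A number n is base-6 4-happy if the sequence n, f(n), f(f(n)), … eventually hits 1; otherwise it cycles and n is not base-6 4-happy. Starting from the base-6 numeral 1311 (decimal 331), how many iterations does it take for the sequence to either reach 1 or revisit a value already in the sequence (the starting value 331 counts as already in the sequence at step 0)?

14

331 = (1,3,1,1)_6 → 1⁴ + 3⁴ + 1⁴ + 1⁴ = 1 + 81 + 1 + 1 = 84
84 = (2,2,0)_6 → 2⁴ + 2⁴ + 0⁴ = 16 + 16 + 0 = 32
32 = (5,2)_6 → 5⁴ + 2⁴ = 625 + 16 = 641
641 = (2,5,4,5)_6 → 2⁴ + 5⁴ + 4⁴ + 5⁴ = 16 + 625 + 256 + 625 = 1522
1522 = (1,1,0,1,4)_6 → 1⁴ + 1⁴ + 0⁴ + 1⁴ + 4⁴ = 1 + 1 + 0 + 1 + 256 = 259
259 = (1,1,1,1)_6 → 1⁴ + 1⁴ + 1⁴ + 1⁴ = 1 + 1 + 1 + 1 = 4
4 = (4)_6 → 4⁴ = 256
256 = (1,1,0,4)_6 → 1⁴ + 1⁴ + 0⁴ + 4⁴ = 1 + 1 + 0 + 256 = 258
258 = (1,1,1,0)_6 → 1⁴ + 1⁴ + 1⁴ + 0⁴ = 1 + 1 + 1 + 0 = 3
3 = (3)_6 → 3⁴ = 81
81 = (2,1,3)_6 → 2⁴ + 1⁴ + 3⁴ = 16 + 1 + 81 = 98
98 = (2,4,2)_6 → 2⁴ + 4⁴ + 2⁴ = 16 + 256 + 16 = 288
288 = (1,2,0,0)_6 → 1⁴ + 2⁴ + 0⁴ + 0⁴ = 1 + 16 + 0 + 0 = 17
17 = (2,5)_6 → 2⁴ + 5⁴ = 16 + 625 = 641  — 641 repeats.
That took 14 steps.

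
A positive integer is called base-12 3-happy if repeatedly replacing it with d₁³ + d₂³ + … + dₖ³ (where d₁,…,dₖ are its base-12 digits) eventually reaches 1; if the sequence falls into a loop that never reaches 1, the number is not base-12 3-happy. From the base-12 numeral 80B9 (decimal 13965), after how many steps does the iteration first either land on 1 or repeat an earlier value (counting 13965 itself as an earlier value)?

13

13965 = (8,0,11,9)_12 → 8³ + 0³ + 11³ + 9³ = 512 + 0 + 1331 + 729 = 2572
2572 = (1,5,10,4)_12 → 1³ + 5³ + 10³ + 4³ = 1 + 125 + 1000 + 64 = 1190
1190 = (8,3,2)_12 → 8³ + 3³ + 2³ = 512 + 27 + 8 = 547
547 = (3,9,7)_12 → 3³ + 9³ + 7³ = 27 + 729 + 343 = 1099
1099 = (7,7,7)_12 → 7³ + 7³ + 7³ = 343 + 343 + 343 = 1029
1029 = (7,1,9)_12 → 7³ + 1³ + 9³ = 343 + 1 + 729 = 1073
1073 = (7,5,5)_12 → 7³ + 5³ + 5³ = 343 + 125 + 125 = 593
593 = (4,1,5)_12 → 4³ + 1³ + 5³ = 64 + 1 + 125 = 190
190 = (1,3,10)_12 → 1³ + 3³ + 10³ = 1 + 27 + 1000 = 1028
1028 = (7,1,8)_12 → 7³ + 1³ + 8³ = 343 + 1 + 512 = 856
856 = (5,11,4)_12 → 5³ + 11³ + 4³ = 125 + 1331 + 64 = 1520
1520 = (10,6,8)_12 → 10³ + 6³ + 8³ = 1000 + 216 + 512 = 1728
1728 = (1,0,0,0)_12 → 1³ + 0³ + 0³ + 0³ = 1 + 0 + 0 + 0 = 1  — reached 1.
That took 13 steps.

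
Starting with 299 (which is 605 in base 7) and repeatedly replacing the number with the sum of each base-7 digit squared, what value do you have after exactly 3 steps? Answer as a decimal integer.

45

299 = (6,0,5)_7 → 6² + 0² + 5² = 36 + 0 + 25 = 61
61 = (1,1,5)_7 → 1² + 1² + 5² = 1 + 1 + 25 = 27
27 = (3,6)_7 → 3² + 6² = 9 + 36 = 45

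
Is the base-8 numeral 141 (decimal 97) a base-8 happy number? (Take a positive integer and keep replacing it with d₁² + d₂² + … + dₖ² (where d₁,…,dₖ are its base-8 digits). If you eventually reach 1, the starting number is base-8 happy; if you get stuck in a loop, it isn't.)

97 = (1,4,1)_8 → 1² + 4² + 1² = 1 + 16 + 1 = 18
18 = (2,2)_8 → 2² + 2² = 4 + 4 = 8
8 = (1,0)_8 → 1² + 0² = 1 + 0 = 1  — reached 1.

base-8 happy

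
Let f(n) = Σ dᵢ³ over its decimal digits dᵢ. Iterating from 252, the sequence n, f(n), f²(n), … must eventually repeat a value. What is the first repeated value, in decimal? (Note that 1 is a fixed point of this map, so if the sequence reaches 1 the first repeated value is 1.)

153

252 → 2³ + 5³ + 2³ = 141
141 → 1³ + 4³ + 1³ = 66
66 → 6³ + 6³ = 432
432 → 4³ + 3³ + 2³ = 99
99 → 9³ + 9³ = 1458
1458 → 1³ + 4³ + 5³ + 8³ = 702
702 → 7³ + 0³ + 2³ = 351
351 → 3³ + 5³ + 1³ = 153
153 → 1³ + 5³ + 3³ = 153  — 153 already appeared earlier.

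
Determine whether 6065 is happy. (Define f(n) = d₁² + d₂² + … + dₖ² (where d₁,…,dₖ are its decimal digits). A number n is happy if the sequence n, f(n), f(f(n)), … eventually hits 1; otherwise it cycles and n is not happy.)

happy

6065 → 6² + 0² + 6² + 5² = 36 + 0 + 36 + 25 = 97
97 → 9² + 7² = 81 + 49 = 130
130 → 1² + 3² + 0² = 1 + 9 + 0 = 10
10 → 1² + 0² = 1 + 0 = 1  — reached 1.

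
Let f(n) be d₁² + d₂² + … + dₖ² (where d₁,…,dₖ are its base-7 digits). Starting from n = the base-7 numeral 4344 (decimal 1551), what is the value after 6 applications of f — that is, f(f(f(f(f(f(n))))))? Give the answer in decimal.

25

1551 = (4,3,4,4)_7 → 57
57 = (1,1,1)_7 → 3
3 = (3)_7 → 9
9 = (1,2)_7 → 5
5 = (5)_7 → 25
25 = (3,4)_7 → 25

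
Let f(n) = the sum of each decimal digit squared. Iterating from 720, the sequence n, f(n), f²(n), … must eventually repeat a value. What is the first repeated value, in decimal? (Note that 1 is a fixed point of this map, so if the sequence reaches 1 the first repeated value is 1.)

89

720 → 7² + 2² + 0² = 53
53 → 5² + 3² = 34
34 → 3² + 4² = 25
25 → 2² + 5² = 29
29 → 2² + 9² = 85
85 → 8² + 5² = 89
89 → 8² + 9² = 145
145 → 1² + 4² + 5² = 42
42 → 4² + 2² = 20
20 → 2² + 0² = 4
4 → 4² = 16
16 → 1² + 6² = 37
37 → 3² + 7² = 58
58 → 5² + 8² = 89  — 89 already appeared earlier.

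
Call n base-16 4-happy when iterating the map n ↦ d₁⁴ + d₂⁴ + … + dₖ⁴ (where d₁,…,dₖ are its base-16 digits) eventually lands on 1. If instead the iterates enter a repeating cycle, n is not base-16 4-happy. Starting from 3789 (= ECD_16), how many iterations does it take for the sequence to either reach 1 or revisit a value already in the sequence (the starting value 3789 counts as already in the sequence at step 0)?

6

3789 = (14,12,13)_16 → 14⁴ + 12⁴ + 13⁴ = 87713
87713 = (1,5,6,10,1)_16 → 1⁴ + 5⁴ + 6⁴ + 10⁴ + 1⁴ = 11923
11923 = (2,14,9,3)_16 → 2⁴ + 14⁴ + 9⁴ + 3⁴ = 45074
45074 = (11,0,1,2)_16 → 11⁴ + 0⁴ + 1⁴ + 2⁴ = 14658
14658 = (3,9,4,2)_16 → 3⁴ + 9⁴ + 4⁴ + 2⁴ = 6914
6914 = (1,11,0,2)_16 → 1⁴ + 11⁴ + 0⁴ + 2⁴ = 14658  — 14658 repeats.
That took 6 steps.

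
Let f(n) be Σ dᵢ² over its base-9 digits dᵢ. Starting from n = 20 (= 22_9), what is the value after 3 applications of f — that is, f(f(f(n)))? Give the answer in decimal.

50

20 = (2,2)_9 → 2² + 2² = 4 + 4 = 8
8 = (8)_9 → 8² = 64
64 = (7,1)_9 → 7² + 1² = 49 + 1 = 50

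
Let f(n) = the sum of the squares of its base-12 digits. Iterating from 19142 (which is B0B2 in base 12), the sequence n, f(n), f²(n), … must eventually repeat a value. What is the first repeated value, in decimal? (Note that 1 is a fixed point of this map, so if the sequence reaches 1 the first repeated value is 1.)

25

19142 = (11,0,11,2)_12 → 246
246 = (1,8,6)_12 → 101
101 = (8,5)_12 → 89
89 = (7,5)_12 → 74
74 = (6,2)_12 → 40
40 = (3,4)_12 → 25
25 = (2,1)_12 → 5
5 = (5)_12 → 25  — 25 already appeared earlier.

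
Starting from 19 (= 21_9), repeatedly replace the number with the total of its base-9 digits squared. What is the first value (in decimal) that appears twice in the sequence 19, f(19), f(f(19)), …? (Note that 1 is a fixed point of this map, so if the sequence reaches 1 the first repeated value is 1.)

19 = (2,1)_9 → 2² + 1² = 5
5 = (5)_9 → 5² = 25
25 = (2,7)_9 → 2² + 7² = 53
53 = (5,8)_9 → 5² + 8² = 89
89 = (1,0,8)_9 → 1² + 0² + 8² = 65
65 = (7,2)_9 → 7² + 2² = 53  — 53 already appeared earlier.

53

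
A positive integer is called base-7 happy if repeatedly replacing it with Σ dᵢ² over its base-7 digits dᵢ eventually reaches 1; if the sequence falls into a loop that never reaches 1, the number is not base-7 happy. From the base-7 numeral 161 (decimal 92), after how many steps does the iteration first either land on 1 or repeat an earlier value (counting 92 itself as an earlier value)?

92 = (1,6,1)_7 → 38
38 = (5,3)_7 → 34
34 = (4,6)_7 → 52
52 = (1,0,3)_7 → 10
10 = (1,3)_7 → 10  — 10 repeats.
That took 5 steps.

5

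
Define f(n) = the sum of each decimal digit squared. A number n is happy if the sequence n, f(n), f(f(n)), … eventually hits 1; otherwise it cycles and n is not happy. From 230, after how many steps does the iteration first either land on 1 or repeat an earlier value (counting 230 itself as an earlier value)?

3

230 → 2² + 3² + 0² = 4 + 9 + 0 = 13
13 → 1² + 3² = 1 + 9 = 10
10 → 1² + 0² = 1 + 0 = 1  — reached 1.
That took 3 steps.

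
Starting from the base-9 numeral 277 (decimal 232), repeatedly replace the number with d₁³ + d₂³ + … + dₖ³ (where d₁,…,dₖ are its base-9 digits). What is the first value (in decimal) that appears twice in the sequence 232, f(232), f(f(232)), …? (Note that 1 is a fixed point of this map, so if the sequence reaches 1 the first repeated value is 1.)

232 = (2,7,7)_9 → 2³ + 7³ + 7³ = 8 + 343 + 343 = 694
694 = (8,5,1)_9 → 8³ + 5³ + 1³ = 512 + 125 + 1 = 638
638 = (7,7,8)_9 → 7³ + 7³ + 8³ = 343 + 343 + 512 = 1198
1198 = (1,5,7,1)_9 → 1³ + 5³ + 7³ + 1³ = 1 + 125 + 343 + 1 = 470
470 = (5,7,2)_9 → 5³ + 7³ + 2³ = 125 + 343 + 8 = 476
476 = (5,7,8)_9 → 5³ + 7³ + 8³ = 125 + 343 + 512 = 980
980 = (1,3,0,8)_9 → 1³ + 3³ + 0³ + 8³ = 1 + 27 + 0 + 512 = 540
540 = (6,6,0)_9 → 6³ + 6³ + 0³ = 216 + 216 + 0 = 432
432 = (5,3,0)_9 → 5³ + 3³ + 0³ = 125 + 27 + 0 = 152
152 = (1,7,8)_9 → 1³ + 7³ + 8³ = 1 + 343 + 512 = 856
856 = (1,1,5,1)_9 → 1³ + 1³ + 5³ + 1³ = 1 + 1 + 125 + 1 = 128
128 = (1,5,2)_9 → 1³ + 5³ + 2³ = 1 + 125 + 8 = 134
134 = (1,5,8)_9 → 1³ + 5³ + 8³ = 1 + 125 + 512 = 638  — 638 already appeared earlier.

638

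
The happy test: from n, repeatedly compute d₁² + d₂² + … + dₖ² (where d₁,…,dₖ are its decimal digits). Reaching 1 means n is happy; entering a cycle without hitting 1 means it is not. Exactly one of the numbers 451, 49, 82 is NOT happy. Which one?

451: 451 → 42 → 20 → 4 → 16 → 37 → 58 → 89 → 145 → 42  — repeats 42 (not happy)
49: 49 → 97 → 130 → 10 → 1  — reaches 1 (happy)
82: 82 → 68 → 100 → 1  — reaches 1 (happy)

451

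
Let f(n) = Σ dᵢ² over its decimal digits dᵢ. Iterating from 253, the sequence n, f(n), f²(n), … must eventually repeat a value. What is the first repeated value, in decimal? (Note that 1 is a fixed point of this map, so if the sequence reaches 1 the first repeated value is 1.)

58

253 → 2² + 5² + 3² = 4 + 25 + 9 = 38
38 → 3² + 8² = 9 + 64 = 73
73 → 7² + 3² = 49 + 9 = 58
58 → 5² + 8² = 25 + 64 = 89
89 → 8² + 9² = 64 + 81 = 145
145 → 1² + 4² + 5² = 1 + 16 + 25 = 42
42 → 4² + 2² = 16 + 4 = 20
20 → 2² + 0² = 4 + 0 = 4
4 → 4² = 16
16 → 1² + 6² = 1 + 36 = 37
37 → 3² + 7² = 9 + 49 = 58  — 58 already appeared earlier.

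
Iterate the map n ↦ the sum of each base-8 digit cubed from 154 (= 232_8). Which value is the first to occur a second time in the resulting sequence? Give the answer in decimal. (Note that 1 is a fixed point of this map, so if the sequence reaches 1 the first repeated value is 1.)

154 = (2,3,2)_8 → 2³ + 3³ + 2³ = 43
43 = (5,3)_8 → 5³ + 3³ = 152
152 = (2,3,0)_8 → 2³ + 3³ + 0³ = 35
35 = (4,3)_8 → 4³ + 3³ = 91
91 = (1,3,3)_8 → 1³ + 3³ + 3³ = 55
55 = (6,7)_8 → 6³ + 7³ = 559
559 = (1,0,5,7)_8 → 1³ + 0³ + 5³ + 7³ = 469
469 = (7,2,5)_8 → 7³ + 2³ + 5³ = 476
476 = (7,3,4)_8 → 7³ + 3³ + 4³ = 434
434 = (6,6,2)_8 → 6³ + 6³ + 2³ = 440
440 = (6,7,0)_8 → 6³ + 7³ + 0³ = 559  — 559 already appeared earlier.

559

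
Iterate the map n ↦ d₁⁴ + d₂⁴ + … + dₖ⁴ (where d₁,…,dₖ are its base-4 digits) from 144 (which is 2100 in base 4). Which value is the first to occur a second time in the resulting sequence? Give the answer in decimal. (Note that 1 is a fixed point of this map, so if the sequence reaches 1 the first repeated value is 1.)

1

144 = (2,1,0,0)_4 → 2⁴ + 1⁴ + 0⁴ + 0⁴ = 17
17 = (1,0,1)_4 → 1⁴ + 0⁴ + 1⁴ = 2
2 = (2)_4 → 2⁴ = 16
16 = (1,0,0)_4 → 1⁴ + 0⁴ + 0⁴ = 1  — reached the fixed point 1.
1 → 1, so 1 is the first repeated value.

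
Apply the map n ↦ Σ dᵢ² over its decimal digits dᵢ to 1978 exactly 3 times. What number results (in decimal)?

50

1978 → 1² + 9² + 7² + 8² = 195
195 → 1² + 9² + 5² = 107
107 → 1² + 0² + 7² = 50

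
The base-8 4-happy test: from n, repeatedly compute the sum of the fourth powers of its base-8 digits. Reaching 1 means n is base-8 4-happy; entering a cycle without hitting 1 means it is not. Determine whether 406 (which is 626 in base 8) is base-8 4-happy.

406 = (6,2,6)_8 → 6⁴ + 2⁴ + 6⁴ = 1296 + 16 + 1296 = 2608
2608 = (5,0,6,0)_8 → 5⁴ + 0⁴ + 6⁴ + 0⁴ = 625 + 0 + 1296 + 0 = 1921
1921 = (3,6,0,1)_8 → 3⁴ + 6⁴ + 0⁴ + 1⁴ = 81 + 1296 + 0 + 1 = 1378
1378 = (2,5,4,2)_8 → 2⁴ + 5⁴ + 4⁴ + 2⁴ = 16 + 625 + 256 + 16 = 913
913 = (1,6,2,1)_8 → 1⁴ + 6⁴ + 2⁴ + 1⁴ = 1 + 1296 + 16 + 1 = 1314
1314 = (2,4,4,2)_8 → 2⁴ + 4⁴ + 4⁴ + 2⁴ = 16 + 256 + 256 + 16 = 544
544 = (1,0,4,0)_8 → 1⁴ + 0⁴ + 4⁴ + 0⁴ = 1 + 0 + 256 + 0 = 257
257 = (4,0,1)_8 → 4⁴ + 0⁴ + 1⁴ = 256 + 0 + 1 = 257  — 257 already seen; the sequence cycles without reaching 1.

not base-8 4-happy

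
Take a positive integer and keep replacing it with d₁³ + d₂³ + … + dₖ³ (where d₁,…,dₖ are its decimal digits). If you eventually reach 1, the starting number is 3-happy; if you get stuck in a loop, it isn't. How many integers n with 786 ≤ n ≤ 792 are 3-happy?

1

786: 786 → 1071 → 345 → 216 → 225 → 141 → 66 → 432 → 99 → 1458 → 702 → 351 → 153 → 153  (repeats 153)
787: 787 → 1198 → 1243 → 100 → 1  (reaches 1)
788: 788 → 1367 → 587 → 980 → 1241 → 74 → 407 → 407  (repeats 407)
789: 789 → 1584 → 702 → 351 → 153 → 153  (repeats 153)
790: 790 → 1072 → 352 → 160 → 217 → 352  (repeats 352)
791: 791 → 1073 → 371 → 371  (repeats 371)
792: 792 → 1080 → 513 → 153 → 153  (repeats 153)
3-happy: 787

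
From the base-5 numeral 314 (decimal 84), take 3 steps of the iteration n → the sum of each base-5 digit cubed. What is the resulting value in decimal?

84 = (3,1,4)_5 → 3³ + 1³ + 4³ = 92
92 = (3,3,2)_5 → 3³ + 3³ + 2³ = 62
62 = (2,2,2)_5 → 2³ + 2³ + 2³ = 24

24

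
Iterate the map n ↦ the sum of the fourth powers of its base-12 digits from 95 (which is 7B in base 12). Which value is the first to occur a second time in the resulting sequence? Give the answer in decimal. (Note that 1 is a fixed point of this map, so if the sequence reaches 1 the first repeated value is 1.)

95 = (7,11)_12 → 17042
17042 = (9,10,4,2)_12 → 16833
16833 = (9,8,10,9)_12 → 27218
27218 = (1,3,9,0,2)_12 → 6659
6659 = (3,10,2,11)_12 → 24738
24738 = (1,2,3,9,6)_12 → 7955
7955 = (4,7,2,11)_12 → 17314
17314 = (10,0,2,10)_12 → 20016
20016 = (11,7,0,0)_12 → 17042  — 17042 already appeared earlier.

17042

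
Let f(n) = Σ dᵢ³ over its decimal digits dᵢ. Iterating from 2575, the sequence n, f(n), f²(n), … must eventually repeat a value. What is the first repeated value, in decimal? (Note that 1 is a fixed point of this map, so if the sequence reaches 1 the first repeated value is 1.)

2575 → 2³ + 5³ + 7³ + 5³ = 8 + 125 + 343 + 125 = 601
601 → 6³ + 0³ + 1³ = 216 + 0 + 1 = 217
217 → 2³ + 1³ + 7³ = 8 + 1 + 343 = 352
352 → 3³ + 5³ + 2³ = 27 + 125 + 8 = 160
160 → 1³ + 6³ + 0³ = 1 + 216 + 0 = 217  — 217 already appeared earlier.

217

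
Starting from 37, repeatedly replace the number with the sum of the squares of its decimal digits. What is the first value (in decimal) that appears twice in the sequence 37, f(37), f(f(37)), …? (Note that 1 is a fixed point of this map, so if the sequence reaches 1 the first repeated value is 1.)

37 → 3² + 7² = 58
58 → 5² + 8² = 89
89 → 8² + 9² = 145
145 → 1² + 4² + 5² = 42
42 → 4² + 2² = 20
20 → 2² + 0² = 4
4 → 4² = 16
16 → 1² + 6² = 37  — 37 already appeared earlier.

37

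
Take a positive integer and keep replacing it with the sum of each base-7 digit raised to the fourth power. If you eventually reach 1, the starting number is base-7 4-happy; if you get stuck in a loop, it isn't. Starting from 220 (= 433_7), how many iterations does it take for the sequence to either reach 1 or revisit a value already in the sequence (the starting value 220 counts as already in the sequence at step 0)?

9

220 = (4,3,3)_7 → 4⁴ + 3⁴ + 3⁴ = 418
418 = (1,1,3,5)_7 → 1⁴ + 1⁴ + 3⁴ + 5⁴ = 708
708 = (2,0,3,1)_7 → 2⁴ + 0⁴ + 3⁴ + 1⁴ = 98
98 = (2,0,0)_7 → 2⁴ + 0⁴ + 0⁴ = 16
16 = (2,2)_7 → 2⁴ + 2⁴ = 32
32 = (4,4)_7 → 4⁴ + 4⁴ = 512
512 = (1,3,3,1)_7 → 1⁴ + 3⁴ + 3⁴ + 1⁴ = 164
164 = (3,2,3)_7 → 3⁴ + 2⁴ + 3⁴ = 178
178 = (3,4,3)_7 → 3⁴ + 4⁴ + 3⁴ = 418  — 418 repeats.
That took 9 steps.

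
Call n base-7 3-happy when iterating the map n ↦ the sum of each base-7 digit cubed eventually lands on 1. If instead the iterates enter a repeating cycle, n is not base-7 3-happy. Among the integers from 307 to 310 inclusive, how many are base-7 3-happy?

1

307: 307 → 433 → 343 → 1  — base-7 3-happy
308: 308 → 224 → 128 → 80 → 92 → 218 → 92  — not base-7 3-happy
309: 309 → 225 → 129 → 99 → 9 → 9  — not base-7 3-happy
310: 310 → 232 → 190 → 244 → 496 → 244  — not base-7 3-happy
base-7 3-happy: 307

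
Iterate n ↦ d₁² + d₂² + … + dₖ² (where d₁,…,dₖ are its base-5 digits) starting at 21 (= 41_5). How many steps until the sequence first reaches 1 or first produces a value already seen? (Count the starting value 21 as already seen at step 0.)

3

21 = (4,1)_5 → 4² + 1² = 17
17 = (3,2)_5 → 3² + 2² = 13
13 = (2,3)_5 → 2² + 3² = 13  — 13 repeats.
That took 3 steps.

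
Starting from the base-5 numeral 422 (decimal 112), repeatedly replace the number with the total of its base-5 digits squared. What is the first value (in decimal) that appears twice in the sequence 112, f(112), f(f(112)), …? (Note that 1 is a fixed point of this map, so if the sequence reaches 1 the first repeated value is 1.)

4

112 = (4,2,2)_5 → 4² + 2² + 2² = 16 + 4 + 4 = 24
24 = (4,4)_5 → 4² + 4² = 16 + 16 = 32
32 = (1,1,2)_5 → 1² + 1² + 2² = 1 + 1 + 4 = 6
6 = (1,1)_5 → 1² + 1² = 1 + 1 = 2
2 = (2)_5 → 2² = 4
4 = (4)_5 → 4² = 16
16 = (3,1)_5 → 3² + 1² = 9 + 1 = 10
10 = (2,0)_5 → 2² + 0² = 4 + 0 = 4  — 4 already appeared earlier.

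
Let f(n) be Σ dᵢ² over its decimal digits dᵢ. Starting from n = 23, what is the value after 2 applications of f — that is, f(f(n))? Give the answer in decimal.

23 → 2² + 3² = 4 + 9 = 13
13 → 1² + 3² = 1 + 9 = 10

10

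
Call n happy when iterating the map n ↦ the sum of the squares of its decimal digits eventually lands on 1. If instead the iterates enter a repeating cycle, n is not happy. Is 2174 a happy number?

happy

2174 → 2² + 1² + 7² + 4² = 4 + 1 + 49 + 16 = 70
70 → 7² + 0² = 49 + 0 = 49
49 → 4² + 9² = 16 + 81 = 97
97 → 9² + 7² = 81 + 49 = 130
130 → 1² + 3² + 0² = 1 + 9 + 0 = 10
10 → 1² + 0² = 1 + 0 = 1  — reached 1.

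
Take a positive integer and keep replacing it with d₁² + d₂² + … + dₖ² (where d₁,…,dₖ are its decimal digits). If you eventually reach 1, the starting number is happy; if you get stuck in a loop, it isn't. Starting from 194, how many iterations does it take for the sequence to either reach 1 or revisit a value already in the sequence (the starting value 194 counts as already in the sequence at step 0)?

194 → 1² + 9² + 4² = 98
98 → 9² + 8² = 145
145 → 1² + 4² + 5² = 42
42 → 4² + 2² = 20
20 → 2² + 0² = 4
4 → 4² = 16
16 → 1² + 6² = 37
37 → 3² + 7² = 58
58 → 5² + 8² = 89
89 → 8² + 9² = 145  — 145 repeats.
That took 10 steps.

10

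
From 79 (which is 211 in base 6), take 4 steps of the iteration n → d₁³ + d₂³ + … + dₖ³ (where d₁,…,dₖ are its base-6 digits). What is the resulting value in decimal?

190

79 = (2,1,1)_6 → 2³ + 1³ + 1³ = 8 + 1 + 1 = 10
10 = (1,4)_6 → 1³ + 4³ = 1 + 64 = 65
65 = (1,4,5)_6 → 1³ + 4³ + 5³ = 1 + 64 + 125 = 190
190 = (5,1,4)_6 → 5³ + 1³ + 4³ = 125 + 1 + 64 = 190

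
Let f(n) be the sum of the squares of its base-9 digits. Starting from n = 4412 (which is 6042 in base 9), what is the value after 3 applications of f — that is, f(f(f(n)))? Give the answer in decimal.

32

4412 = (6,0,4,2)_9 → 6² + 0² + 4² + 2² = 36 + 0 + 16 + 4 = 56
56 = (6,2)_9 → 6² + 2² = 36 + 4 = 40
40 = (4,4)_9 → 4² + 4² = 16 + 16 = 32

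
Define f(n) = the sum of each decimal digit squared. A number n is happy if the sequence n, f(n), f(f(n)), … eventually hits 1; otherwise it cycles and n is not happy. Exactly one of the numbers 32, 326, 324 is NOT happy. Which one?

324

32: 32 → 13 → 10 → 1  — reaches 1 (happy)
326: 326 → 49 → 97 → 130 → 10 → 1  — reaches 1 (happy)
324: 324 → 29 → 85 → 89 → 145 → 42 → 20 → 4 → 16 → 37 → 58 → 89  — repeats 89 (not happy)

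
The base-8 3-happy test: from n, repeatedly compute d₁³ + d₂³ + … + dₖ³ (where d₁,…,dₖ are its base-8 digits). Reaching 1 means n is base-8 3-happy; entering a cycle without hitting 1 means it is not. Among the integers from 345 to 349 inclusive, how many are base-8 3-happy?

2

345: 345 → 153 → 36 → 128 → 8 → 1  — base-8 3-happy
346: 346 → 160 → 72 → 2 → 8 → 1  — base-8 3-happy
347: 347 → 179 → 251 → 397 → 342 → 349 → 277 → 197 → 152 → 35 → 91 → 55 → 559 → 469 → 476 → 434 → 440 → 559  — not base-8 3-happy
348: 348 → 216 → 54 → 432 → 432  — not base-8 3-happy
349: 349 → 277 → 197 → 152 → 35 → 91 → 55 → 559 → 469 → 476 → 434 → 440 → 559  — not base-8 3-happy
base-8 3-happy: 345, 346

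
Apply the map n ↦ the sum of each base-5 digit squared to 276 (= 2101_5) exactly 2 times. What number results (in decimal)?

276 = (2,1,0,1)_5 → 6
6 = (1,1)_5 → 2

2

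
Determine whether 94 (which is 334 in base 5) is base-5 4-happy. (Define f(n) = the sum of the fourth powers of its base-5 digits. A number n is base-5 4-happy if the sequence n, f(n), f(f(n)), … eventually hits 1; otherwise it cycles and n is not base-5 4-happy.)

not base-5 4-happy

94 = (3,3,4)_5 → 3⁴ + 3⁴ + 4⁴ = 418
418 = (3,1,3,3)_5 → 3⁴ + 1⁴ + 3⁴ + 3⁴ = 244
244 = (1,4,3,4)_5 → 1⁴ + 4⁴ + 3⁴ + 4⁴ = 594
594 = (4,3,3,4)_5 → 4⁴ + 3⁴ + 3⁴ + 4⁴ = 674
674 = (1,0,1,4,4)_5 → 1⁴ + 0⁴ + 1⁴ + 4⁴ + 4⁴ = 514
514 = (4,0,2,4)_5 → 4⁴ + 0⁴ + 2⁴ + 4⁴ = 528
528 = (4,1,0,3)_5 → 4⁴ + 1⁴ + 0⁴ + 3⁴ = 338
338 = (2,3,2,3)_5 → 2⁴ + 3⁴ + 2⁴ + 3⁴ = 194
194 = (1,2,3,4)_5 → 1⁴ + 2⁴ + 3⁴ + 4⁴ = 354
354 = (2,4,0,4)_5 → 2⁴ + 4⁴ + 0⁴ + 4⁴ = 528  — 528 already seen; the sequence cycles without reaching 1.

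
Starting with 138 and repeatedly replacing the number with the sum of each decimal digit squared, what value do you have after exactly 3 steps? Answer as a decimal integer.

138 → 74
74 → 65
65 → 61

61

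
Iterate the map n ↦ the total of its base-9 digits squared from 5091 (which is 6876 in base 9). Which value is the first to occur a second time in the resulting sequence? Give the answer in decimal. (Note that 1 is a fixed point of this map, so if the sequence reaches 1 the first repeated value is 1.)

5091 = (6,8,7,6)_9 → 6² + 8² + 7² + 6² = 36 + 64 + 49 + 36 = 185
185 = (2,2,5)_9 → 2² + 2² + 5² = 4 + 4 + 25 = 33
33 = (3,6)_9 → 3² + 6² = 9 + 36 = 45
45 = (5,0)_9 → 5² + 0² = 25 + 0 = 25
25 = (2,7)_9 → 2² + 7² = 4 + 49 = 53
53 = (5,8)_9 → 5² + 8² = 25 + 64 = 89
89 = (1,0,8)_9 → 1² + 0² + 8² = 1 + 0 + 64 = 65
65 = (7,2)_9 → 7² + 2² = 49 + 4 = 53  — 53 already appeared earlier.

53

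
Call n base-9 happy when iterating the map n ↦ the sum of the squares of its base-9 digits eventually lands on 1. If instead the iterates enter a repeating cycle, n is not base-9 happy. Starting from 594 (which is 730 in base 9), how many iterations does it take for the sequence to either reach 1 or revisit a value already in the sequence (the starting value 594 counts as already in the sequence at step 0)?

594 = (7,3,0)_9 → 58
58 = (6,4)_9 → 52
52 = (5,7)_9 → 74
74 = (8,2)_9 → 68
68 = (7,5)_9 → 74  — 74 repeats.
That took 5 steps.

5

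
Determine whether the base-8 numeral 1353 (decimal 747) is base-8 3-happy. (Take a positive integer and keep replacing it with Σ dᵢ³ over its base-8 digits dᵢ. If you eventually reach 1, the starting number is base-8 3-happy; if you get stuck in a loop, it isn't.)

747 = (1,3,5,3)_8 → 1³ + 3³ + 5³ + 3³ = 1 + 27 + 125 + 27 = 180
180 = (2,6,4)_8 → 2³ + 6³ + 4³ = 8 + 216 + 64 = 288
288 = (4,4,0)_8 → 4³ + 4³ + 0³ = 64 + 64 + 0 = 128
128 = (2,0,0)_8 → 2³ + 0³ + 0³ = 8 + 0 + 0 = 8
8 = (1,0)_8 → 1³ + 0³ = 1 + 0 = 1  — reached 1.

base-8 3-happy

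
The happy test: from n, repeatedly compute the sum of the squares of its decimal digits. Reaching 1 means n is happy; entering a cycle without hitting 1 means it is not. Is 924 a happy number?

924 → 9² + 2² + 4² = 81 + 4 + 16 = 101
101 → 1² + 0² + 1² = 1 + 0 + 1 = 2
2 → 2² = 4
4 → 4² = 16
16 → 1² + 6² = 1 + 36 = 37
37 → 3² + 7² = 9 + 49 = 58
58 → 5² + 8² = 25 + 64 = 89
89 → 8² + 9² = 64 + 81 = 145
145 → 1² + 4² + 5² = 1 + 16 + 25 = 42
42 → 4² + 2² = 16 + 4 = 20
20 → 2² + 0² = 4 + 0 = 4  — 4 already seen; the sequence cycles without reaching 1.

not happy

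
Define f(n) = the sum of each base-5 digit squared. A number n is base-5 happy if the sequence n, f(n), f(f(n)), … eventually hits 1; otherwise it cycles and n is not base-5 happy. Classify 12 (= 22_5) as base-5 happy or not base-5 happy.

not base-5 happy

12 = (2,2)_5 → 2² + 2² = 8
8 = (1,3)_5 → 1² + 3² = 10
10 = (2,0)_5 → 2² + 0² = 4
4 = (4)_5 → 4² = 16
16 = (3,1)_5 → 3² + 1² = 10  — 10 already seen; the sequence cycles without reaching 1.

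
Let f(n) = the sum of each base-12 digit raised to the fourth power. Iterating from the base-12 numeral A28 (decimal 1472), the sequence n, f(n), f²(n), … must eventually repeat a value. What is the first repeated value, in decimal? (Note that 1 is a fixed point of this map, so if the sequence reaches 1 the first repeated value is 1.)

20016

1472 = (10,2,8)_12 → 10⁴ + 2⁴ + 8⁴ = 14112
14112 = (8,2,0,0)_12 → 8⁴ + 2⁴ + 0⁴ + 0⁴ = 4112
4112 = (2,4,6,8)_12 → 2⁴ + 4⁴ + 6⁴ + 8⁴ = 5664
5664 = (3,3,4,0)_12 → 3⁴ + 3⁴ + 4⁴ + 0⁴ = 418
418 = (2,10,10)_12 → 2⁴ + 10⁴ + 10⁴ = 20016
20016 = (11,7,0,0)_12 → 11⁴ + 7⁴ + 0⁴ + 0⁴ = 17042
17042 = (9,10,4,2)_12 → 9⁴ + 10⁴ + 4⁴ + 2⁴ = 16833
16833 = (9,8,10,9)_12 → 9⁴ + 8⁴ + 10⁴ + 9⁴ = 27218
27218 = (1,3,9,0,2)_12 → 1⁴ + 3⁴ + 9⁴ + 0⁴ + 2⁴ = 6659
6659 = (3,10,2,11)_12 → 3⁴ + 10⁴ + 2⁴ + 11⁴ = 24738
24738 = (1,2,3,9,6)_12 → 1⁴ + 2⁴ + 3⁴ + 9⁴ + 6⁴ = 7955
7955 = (4,7,2,11)_12 → 4⁴ + 7⁴ + 2⁴ + 11⁴ = 17314
17314 = (10,0,2,10)_12 → 10⁴ + 0⁴ + 2⁴ + 10⁴ = 20016  — 20016 already appeared earlier.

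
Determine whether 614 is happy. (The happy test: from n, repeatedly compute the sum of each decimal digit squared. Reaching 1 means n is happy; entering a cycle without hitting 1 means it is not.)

not happy

614 → 53
53 → 34
34 → 25
25 → 29
29 → 85
85 → 89
89 → 145
145 → 42
42 → 20
20 → 4
4 → 16
16 → 37
37 → 58
58 → 89  — 89 already seen; the sequence cycles without reaching 1.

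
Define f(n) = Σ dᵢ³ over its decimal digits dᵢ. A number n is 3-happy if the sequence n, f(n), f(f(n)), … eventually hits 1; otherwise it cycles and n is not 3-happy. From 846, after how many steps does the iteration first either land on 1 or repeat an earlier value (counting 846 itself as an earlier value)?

5

846 → 8³ + 4³ + 6³ = 792
792 → 7³ + 9³ + 2³ = 1080
1080 → 1³ + 0³ + 8³ + 0³ = 513
513 → 5³ + 1³ + 3³ = 153
153 → 1³ + 5³ + 3³ = 153  — 153 repeats.
That took 5 steps.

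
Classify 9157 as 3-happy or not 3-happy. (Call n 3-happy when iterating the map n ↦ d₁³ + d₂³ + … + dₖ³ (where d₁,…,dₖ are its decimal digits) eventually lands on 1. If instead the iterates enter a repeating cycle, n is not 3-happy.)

9157 → 9³ + 1³ + 5³ + 7³ = 1198
1198 → 1³ + 1³ + 9³ + 8³ = 1243
1243 → 1³ + 2³ + 4³ + 3³ = 100
100 → 1³ + 0³ + 0³ = 1  — reached 1.

3-happy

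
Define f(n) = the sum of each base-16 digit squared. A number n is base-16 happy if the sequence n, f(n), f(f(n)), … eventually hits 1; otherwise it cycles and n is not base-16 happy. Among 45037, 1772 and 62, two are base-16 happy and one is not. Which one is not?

45037: 45037 → 690 → 129 → 65 → 17 → 2 → 4 → 16 → 1  — reaches 1 (base-16 happy)
1772: 1772 → 376 → 114 → 53 → 34 → 8 → 64 → 16 → 1  — reaches 1 (base-16 happy)
62: 62 → 205 → 313 → 91 → 146 → 85 → 50 → 13 → 169 → 181 → 146  — repeats 146 (not base-16 happy)

62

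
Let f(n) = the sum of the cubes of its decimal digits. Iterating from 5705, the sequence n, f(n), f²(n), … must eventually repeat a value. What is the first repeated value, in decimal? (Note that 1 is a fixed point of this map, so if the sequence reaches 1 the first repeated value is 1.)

371

5705 → 5³ + 7³ + 0³ + 5³ = 593
593 → 5³ + 9³ + 3³ = 881
881 → 8³ + 8³ + 1³ = 1025
1025 → 1³ + 0³ + 2³ + 5³ = 134
134 → 1³ + 3³ + 4³ = 92
92 → 9³ + 2³ = 737
737 → 7³ + 3³ + 7³ = 713
713 → 7³ + 1³ + 3³ = 371
371 → 3³ + 7³ + 1³ = 371  — 371 already appeared earlier.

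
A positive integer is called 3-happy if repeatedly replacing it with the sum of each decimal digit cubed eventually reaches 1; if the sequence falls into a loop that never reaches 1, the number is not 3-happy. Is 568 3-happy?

not 3-happy

568 → 5³ + 6³ + 8³ = 125 + 216 + 512 = 853
853 → 8³ + 5³ + 3³ = 512 + 125 + 27 = 664
664 → 6³ + 6³ + 4³ = 216 + 216 + 64 = 496
496 → 4³ + 9³ + 6³ = 64 + 729 + 216 = 1009
1009 → 1³ + 0³ + 0³ + 9³ = 1 + 0 + 0 + 729 = 730
730 → 7³ + 3³ + 0³ = 343 + 27 + 0 = 370
370 → 3³ + 7³ + 0³ = 27 + 343 + 0 = 370  — 370 already seen; the sequence cycles without reaching 1.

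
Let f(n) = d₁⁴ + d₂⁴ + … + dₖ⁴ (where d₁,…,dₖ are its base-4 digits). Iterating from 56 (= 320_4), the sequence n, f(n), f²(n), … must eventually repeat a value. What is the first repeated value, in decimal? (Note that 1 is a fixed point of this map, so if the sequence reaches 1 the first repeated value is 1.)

1

56 = (3,2,0)_4 → 97
97 = (1,2,0,1)_4 → 18
18 = (1,0,2)_4 → 17
17 = (1,0,1)_4 → 2
2 = (2)_4 → 16
16 = (1,0,0)_4 → 1  — reached the fixed point 1.
1 → 1, so 1 is the first repeated value.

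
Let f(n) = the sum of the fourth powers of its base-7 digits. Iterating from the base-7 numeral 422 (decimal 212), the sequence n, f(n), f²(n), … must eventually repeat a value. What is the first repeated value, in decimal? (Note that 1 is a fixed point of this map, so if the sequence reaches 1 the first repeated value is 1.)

1922

212 = (4,2,2)_7 → 4⁴ + 2⁴ + 2⁴ = 288
288 = (5,6,1)_7 → 5⁴ + 6⁴ + 1⁴ = 1922
1922 = (5,4,1,4)_7 → 5⁴ + 4⁴ + 1⁴ + 4⁴ = 1138
1138 = (3,2,1,4)_7 → 3⁴ + 2⁴ + 1⁴ + 4⁴ = 354
354 = (1,0,1,4)_7 → 1⁴ + 0⁴ + 1⁴ + 4⁴ = 258
258 = (5,1,6)_7 → 5⁴ + 1⁴ + 6⁴ = 1922  — 1922 already appeared earlier.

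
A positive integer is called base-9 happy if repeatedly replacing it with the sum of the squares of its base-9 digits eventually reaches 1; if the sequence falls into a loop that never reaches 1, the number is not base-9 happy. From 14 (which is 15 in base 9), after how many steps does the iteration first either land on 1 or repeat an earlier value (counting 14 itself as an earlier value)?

14 = (1,5)_9 → 26
26 = (2,8)_9 → 68
68 = (7,5)_9 → 74
74 = (8,2)_9 → 68  — 68 repeats.
That took 4 steps.

4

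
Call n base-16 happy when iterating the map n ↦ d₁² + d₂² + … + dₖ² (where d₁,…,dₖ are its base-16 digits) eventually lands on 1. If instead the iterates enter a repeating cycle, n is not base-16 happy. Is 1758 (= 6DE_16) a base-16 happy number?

1758 = (6,13,14)_16 → 6² + 13² + 14² = 401
401 = (1,9,1)_16 → 1² + 9² + 1² = 83
83 = (5,3)_16 → 5² + 3² = 34
34 = (2,2)_16 → 2² + 2² = 8
8 = (8)_16 → 8² = 64
64 = (4,0)_16 → 4² + 0² = 16
16 = (1,0)_16 → 1² + 0² = 1  — reached 1.

base-16 happy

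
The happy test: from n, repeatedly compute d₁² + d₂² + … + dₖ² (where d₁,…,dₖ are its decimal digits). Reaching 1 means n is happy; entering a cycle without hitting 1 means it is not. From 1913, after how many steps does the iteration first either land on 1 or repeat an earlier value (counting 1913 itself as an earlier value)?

1913 → 1² + 9² + 1² + 3² = 1 + 81 + 1 + 9 = 92
92 → 9² + 2² = 81 + 4 = 85
85 → 8² + 5² = 64 + 25 = 89
89 → 8² + 9² = 64 + 81 = 145
145 → 1² + 4² + 5² = 1 + 16 + 25 = 42
42 → 4² + 2² = 16 + 4 = 20
20 → 2² + 0² = 4 + 0 = 4
4 → 4² = 16
16 → 1² + 6² = 1 + 36 = 37
37 → 3² + 7² = 9 + 49 = 58
58 → 5² + 8² = 25 + 64 = 89  — 89 repeats.
That took 11 steps.

11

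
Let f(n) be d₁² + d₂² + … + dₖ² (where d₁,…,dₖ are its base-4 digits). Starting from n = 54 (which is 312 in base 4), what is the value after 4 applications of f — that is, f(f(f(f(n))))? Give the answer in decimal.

8

54 = (3,1,2)_4 → 3² + 1² + 2² = 14
14 = (3,2)_4 → 3² + 2² = 13
13 = (3,1)_4 → 3² + 1² = 10
10 = (2,2)_4 → 2² + 2² = 8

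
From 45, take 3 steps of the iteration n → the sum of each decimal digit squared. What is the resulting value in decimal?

50

45 → 41
41 → 17
17 → 50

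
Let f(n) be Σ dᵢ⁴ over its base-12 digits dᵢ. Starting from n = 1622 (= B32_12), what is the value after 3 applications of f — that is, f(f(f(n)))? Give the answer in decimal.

1622 = (11,3,2)_12 → 11⁴ + 3⁴ + 2⁴ = 14738
14738 = (8,6,4,2)_12 → 8⁴ + 6⁴ + 4⁴ + 2⁴ = 5664
5664 = (3,3,4,0)_12 → 3⁴ + 3⁴ + 4⁴ + 0⁴ = 418

418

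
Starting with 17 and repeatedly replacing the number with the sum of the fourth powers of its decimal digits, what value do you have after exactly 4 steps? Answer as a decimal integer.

17 → 2402
2402 → 288
288 → 8208
8208 → 8208

8208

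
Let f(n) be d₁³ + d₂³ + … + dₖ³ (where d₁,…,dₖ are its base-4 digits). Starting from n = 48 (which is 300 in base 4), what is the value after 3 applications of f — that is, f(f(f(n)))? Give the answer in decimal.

48 = (3,0,0)_4 → 3³ + 0³ + 0³ = 27 + 0 + 0 = 27
27 = (1,2,3)_4 → 1³ + 2³ + 3³ = 1 + 8 + 27 = 36
36 = (2,1,0)_4 → 2³ + 1³ + 0³ = 8 + 1 + 0 = 9

9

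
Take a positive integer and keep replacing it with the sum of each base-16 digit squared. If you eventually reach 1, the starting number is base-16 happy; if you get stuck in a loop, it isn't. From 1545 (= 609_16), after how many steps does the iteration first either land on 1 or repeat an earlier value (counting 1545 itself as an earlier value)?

1545 = (6,0,9)_16 → 6² + 0² + 9² = 117
117 = (7,5)_16 → 7² + 5² = 74
74 = (4,10)_16 → 4² + 10² = 116
116 = (7,4)_16 → 7² + 4² = 65
65 = (4,1)_16 → 4² + 1² = 17
17 = (1,1)_16 → 1² + 1² = 2
2 = (2)_16 → 2² = 4
4 = (4)_16 → 4² = 16
16 = (1,0)_16 → 1² + 0² = 1  — reached 1.
That took 9 steps.

9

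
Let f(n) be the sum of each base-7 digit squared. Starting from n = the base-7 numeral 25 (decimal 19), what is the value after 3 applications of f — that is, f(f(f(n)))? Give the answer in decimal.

13

19 = (2,5)_7 → 2² + 5² = 4 + 25 = 29
29 = (4,1)_7 → 4² + 1² = 16 + 1 = 17
17 = (2,3)_7 → 2² + 3² = 4 + 9 = 13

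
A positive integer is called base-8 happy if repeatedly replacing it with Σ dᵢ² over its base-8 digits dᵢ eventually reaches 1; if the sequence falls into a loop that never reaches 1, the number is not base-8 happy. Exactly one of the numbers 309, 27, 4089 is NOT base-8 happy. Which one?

309: 309 → 77 → 27 → 18 → 8 → 1  — reaches 1 (base-8 happy)
27: 27 → 18 → 8 → 1  — reaches 1 (base-8 happy)
4089: 4089 → 148 → 24 → 9 → 2 → 4 → 16 → 4  — repeats 4 (not base-8 happy)

4089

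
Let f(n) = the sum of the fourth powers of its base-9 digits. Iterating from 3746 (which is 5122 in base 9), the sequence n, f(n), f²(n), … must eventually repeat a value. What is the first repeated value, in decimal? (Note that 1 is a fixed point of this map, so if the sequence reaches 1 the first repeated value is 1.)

3746 = (5,1,2,2)_9 → 5⁴ + 1⁴ + 2⁴ + 2⁴ = 658
658 = (8,1,1)_9 → 8⁴ + 1⁴ + 1⁴ = 4098
4098 = (5,5,5,3)_9 → 5⁴ + 5⁴ + 5⁴ + 3⁴ = 1956
1956 = (2,6,1,3)_9 → 2⁴ + 6⁴ + 1⁴ + 3⁴ = 1394
1394 = (1,8,1,8)_9 → 1⁴ + 8⁴ + 1⁴ + 8⁴ = 8194
8194 = (1,2,2,1,4)_9 → 1⁴ + 2⁴ + 2⁴ + 1⁴ + 4⁴ = 290
290 = (3,5,2)_9 → 3⁴ + 5⁴ + 2⁴ = 722
722 = (8,8,2)_9 → 8⁴ + 8⁴ + 2⁴ = 8208
8208 = (1,2,2,3,0)_9 → 1⁴ + 2⁴ + 2⁴ + 3⁴ + 0⁴ = 114
114 = (1,3,6)_9 → 1⁴ + 3⁴ + 6⁴ = 1378
1378 = (1,8,0,1)_9 → 1⁴ + 8⁴ + 0⁴ + 1⁴ = 4098  — 4098 already appeared earlier.

4098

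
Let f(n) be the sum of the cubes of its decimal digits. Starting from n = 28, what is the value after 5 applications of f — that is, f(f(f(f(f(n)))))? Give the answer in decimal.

133

28 → 2³ + 8³ = 8 + 512 = 520
520 → 5³ + 2³ + 0³ = 125 + 8 + 0 = 133
133 → 1³ + 3³ + 3³ = 1 + 27 + 27 = 55
55 → 5³ + 5³ = 125 + 125 = 250
250 → 2³ + 5³ + 0³ = 8 + 125 + 0 = 133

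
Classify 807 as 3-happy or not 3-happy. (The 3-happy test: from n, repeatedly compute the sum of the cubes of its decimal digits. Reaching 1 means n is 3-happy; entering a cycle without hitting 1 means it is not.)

not 3-happy

807 → 8³ + 0³ + 7³ = 512 + 0 + 343 = 855
855 → 8³ + 5³ + 5³ = 512 + 125 + 125 = 762
762 → 7³ + 6³ + 2³ = 343 + 216 + 8 = 567
567 → 5³ + 6³ + 7³ = 125 + 216 + 343 = 684
684 → 6³ + 8³ + 4³ = 216 + 512 + 64 = 792
792 → 7³ + 9³ + 2³ = 343 + 729 + 8 = 1080
1080 → 1³ + 0³ + 8³ + 0³ = 1 + 0 + 512 + 0 = 513
513 → 5³ + 1³ + 3³ = 125 + 1 + 27 = 153
153 → 1³ + 5³ + 3³ = 1 + 125 + 27 = 153  — 153 already seen; the sequence cycles without reaching 1.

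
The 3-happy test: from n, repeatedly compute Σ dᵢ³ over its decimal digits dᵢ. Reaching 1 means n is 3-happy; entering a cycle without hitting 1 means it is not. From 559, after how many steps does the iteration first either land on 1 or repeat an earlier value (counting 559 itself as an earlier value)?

7

559 → 5³ + 5³ + 9³ = 979
979 → 9³ + 7³ + 9³ = 1801
1801 → 1³ + 8³ + 0³ + 1³ = 514
514 → 5³ + 1³ + 4³ = 190
190 → 1³ + 9³ + 0³ = 730
730 → 7³ + 3³ + 0³ = 370
370 → 3³ + 7³ + 0³ = 370  — 370 repeats.
That took 7 steps.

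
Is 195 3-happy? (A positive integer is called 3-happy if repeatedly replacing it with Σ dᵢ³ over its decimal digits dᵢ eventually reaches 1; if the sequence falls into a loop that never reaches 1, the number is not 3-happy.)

195 → 1³ + 9³ + 5³ = 855
855 → 8³ + 5³ + 5³ = 762
762 → 7³ + 6³ + 2³ = 567
567 → 5³ + 6³ + 7³ = 684
684 → 6³ + 8³ + 4³ = 792
792 → 7³ + 9³ + 2³ = 1080
1080 → 1³ + 0³ + 8³ + 0³ = 513
513 → 5³ + 1³ + 3³ = 153
153 → 1³ + 5³ + 3³ = 153  — 153 already seen; the sequence cycles without reaching 1.

not 3-happy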